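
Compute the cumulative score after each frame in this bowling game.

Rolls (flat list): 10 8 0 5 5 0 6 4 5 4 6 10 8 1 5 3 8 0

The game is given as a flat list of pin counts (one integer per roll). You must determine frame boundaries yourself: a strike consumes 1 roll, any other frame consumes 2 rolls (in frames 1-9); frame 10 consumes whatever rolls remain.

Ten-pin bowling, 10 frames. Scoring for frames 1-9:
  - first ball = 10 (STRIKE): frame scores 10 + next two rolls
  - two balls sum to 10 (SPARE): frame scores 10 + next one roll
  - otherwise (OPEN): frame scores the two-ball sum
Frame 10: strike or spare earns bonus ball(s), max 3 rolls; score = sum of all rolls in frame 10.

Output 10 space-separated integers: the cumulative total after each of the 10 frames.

Answer: 18 26 36 42 51 71 90 99 107 115

Derivation:
Frame 1: STRIKE. 10 + next two rolls (8+0) = 18. Cumulative: 18
Frame 2: OPEN (8+0=8). Cumulative: 26
Frame 3: SPARE (5+5=10). 10 + next roll (0) = 10. Cumulative: 36
Frame 4: OPEN (0+6=6). Cumulative: 42
Frame 5: OPEN (4+5=9). Cumulative: 51
Frame 6: SPARE (4+6=10). 10 + next roll (10) = 20. Cumulative: 71
Frame 7: STRIKE. 10 + next two rolls (8+1) = 19. Cumulative: 90
Frame 8: OPEN (8+1=9). Cumulative: 99
Frame 9: OPEN (5+3=8). Cumulative: 107
Frame 10: OPEN. Sum of all frame-10 rolls (8+0) = 8. Cumulative: 115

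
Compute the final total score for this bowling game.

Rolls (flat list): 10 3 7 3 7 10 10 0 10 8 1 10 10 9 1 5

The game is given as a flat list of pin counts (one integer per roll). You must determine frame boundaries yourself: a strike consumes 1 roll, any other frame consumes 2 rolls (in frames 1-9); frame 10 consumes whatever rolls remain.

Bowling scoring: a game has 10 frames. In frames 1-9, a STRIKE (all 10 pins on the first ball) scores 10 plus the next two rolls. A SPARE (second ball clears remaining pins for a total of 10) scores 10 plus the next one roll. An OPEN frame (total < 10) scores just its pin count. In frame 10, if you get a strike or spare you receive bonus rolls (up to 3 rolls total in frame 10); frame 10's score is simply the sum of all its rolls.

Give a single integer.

Frame 1: STRIKE. 10 + next two rolls (3+7) = 20. Cumulative: 20
Frame 2: SPARE (3+7=10). 10 + next roll (3) = 13. Cumulative: 33
Frame 3: SPARE (3+7=10). 10 + next roll (10) = 20. Cumulative: 53
Frame 4: STRIKE. 10 + next two rolls (10+0) = 20. Cumulative: 73
Frame 5: STRIKE. 10 + next two rolls (0+10) = 20. Cumulative: 93
Frame 6: SPARE (0+10=10). 10 + next roll (8) = 18. Cumulative: 111
Frame 7: OPEN (8+1=9). Cumulative: 120
Frame 8: STRIKE. 10 + next two rolls (10+9) = 29. Cumulative: 149
Frame 9: STRIKE. 10 + next two rolls (9+1) = 20. Cumulative: 169
Frame 10: SPARE. Sum of all frame-10 rolls (9+1+5) = 15. Cumulative: 184

Answer: 184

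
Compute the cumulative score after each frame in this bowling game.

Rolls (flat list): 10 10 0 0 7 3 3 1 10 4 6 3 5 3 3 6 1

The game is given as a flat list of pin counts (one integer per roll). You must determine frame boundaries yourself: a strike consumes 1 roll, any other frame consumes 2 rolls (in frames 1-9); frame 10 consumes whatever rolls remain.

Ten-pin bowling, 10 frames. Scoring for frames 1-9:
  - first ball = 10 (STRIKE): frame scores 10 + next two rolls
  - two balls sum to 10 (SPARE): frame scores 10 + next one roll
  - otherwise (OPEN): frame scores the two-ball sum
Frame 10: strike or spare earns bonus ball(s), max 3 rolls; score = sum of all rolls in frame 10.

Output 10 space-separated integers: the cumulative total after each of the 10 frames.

Answer: 20 30 30 43 47 67 80 88 94 101

Derivation:
Frame 1: STRIKE. 10 + next two rolls (10+0) = 20. Cumulative: 20
Frame 2: STRIKE. 10 + next two rolls (0+0) = 10. Cumulative: 30
Frame 3: OPEN (0+0=0). Cumulative: 30
Frame 4: SPARE (7+3=10). 10 + next roll (3) = 13. Cumulative: 43
Frame 5: OPEN (3+1=4). Cumulative: 47
Frame 6: STRIKE. 10 + next two rolls (4+6) = 20. Cumulative: 67
Frame 7: SPARE (4+6=10). 10 + next roll (3) = 13. Cumulative: 80
Frame 8: OPEN (3+5=8). Cumulative: 88
Frame 9: OPEN (3+3=6). Cumulative: 94
Frame 10: OPEN. Sum of all frame-10 rolls (6+1) = 7. Cumulative: 101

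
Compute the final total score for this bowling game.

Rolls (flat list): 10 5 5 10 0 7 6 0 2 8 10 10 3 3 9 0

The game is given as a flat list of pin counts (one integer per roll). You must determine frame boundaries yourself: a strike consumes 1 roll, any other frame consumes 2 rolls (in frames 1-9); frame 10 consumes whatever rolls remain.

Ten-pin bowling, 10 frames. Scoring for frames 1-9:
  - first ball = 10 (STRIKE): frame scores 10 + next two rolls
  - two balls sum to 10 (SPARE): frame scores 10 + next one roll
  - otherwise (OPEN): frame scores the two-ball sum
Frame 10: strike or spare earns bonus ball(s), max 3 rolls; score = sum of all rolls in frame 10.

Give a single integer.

Frame 1: STRIKE. 10 + next two rolls (5+5) = 20. Cumulative: 20
Frame 2: SPARE (5+5=10). 10 + next roll (10) = 20. Cumulative: 40
Frame 3: STRIKE. 10 + next two rolls (0+7) = 17. Cumulative: 57
Frame 4: OPEN (0+7=7). Cumulative: 64
Frame 5: OPEN (6+0=6). Cumulative: 70
Frame 6: SPARE (2+8=10). 10 + next roll (10) = 20. Cumulative: 90
Frame 7: STRIKE. 10 + next two rolls (10+3) = 23. Cumulative: 113
Frame 8: STRIKE. 10 + next two rolls (3+3) = 16. Cumulative: 129
Frame 9: OPEN (3+3=6). Cumulative: 135
Frame 10: OPEN. Sum of all frame-10 rolls (9+0) = 9. Cumulative: 144

Answer: 144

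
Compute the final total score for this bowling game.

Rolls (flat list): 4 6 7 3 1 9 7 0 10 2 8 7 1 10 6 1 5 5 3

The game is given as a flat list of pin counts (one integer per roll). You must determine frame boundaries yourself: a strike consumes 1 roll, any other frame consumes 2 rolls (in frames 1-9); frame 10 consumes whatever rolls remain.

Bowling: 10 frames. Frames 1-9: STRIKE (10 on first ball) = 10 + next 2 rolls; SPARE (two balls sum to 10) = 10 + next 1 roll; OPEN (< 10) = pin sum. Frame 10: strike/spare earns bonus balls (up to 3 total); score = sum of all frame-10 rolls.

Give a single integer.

Frame 1: SPARE (4+6=10). 10 + next roll (7) = 17. Cumulative: 17
Frame 2: SPARE (7+3=10). 10 + next roll (1) = 11. Cumulative: 28
Frame 3: SPARE (1+9=10). 10 + next roll (7) = 17. Cumulative: 45
Frame 4: OPEN (7+0=7). Cumulative: 52
Frame 5: STRIKE. 10 + next two rolls (2+8) = 20. Cumulative: 72
Frame 6: SPARE (2+8=10). 10 + next roll (7) = 17. Cumulative: 89
Frame 7: OPEN (7+1=8). Cumulative: 97
Frame 8: STRIKE. 10 + next two rolls (6+1) = 17. Cumulative: 114
Frame 9: OPEN (6+1=7). Cumulative: 121
Frame 10: SPARE. Sum of all frame-10 rolls (5+5+3) = 13. Cumulative: 134

Answer: 134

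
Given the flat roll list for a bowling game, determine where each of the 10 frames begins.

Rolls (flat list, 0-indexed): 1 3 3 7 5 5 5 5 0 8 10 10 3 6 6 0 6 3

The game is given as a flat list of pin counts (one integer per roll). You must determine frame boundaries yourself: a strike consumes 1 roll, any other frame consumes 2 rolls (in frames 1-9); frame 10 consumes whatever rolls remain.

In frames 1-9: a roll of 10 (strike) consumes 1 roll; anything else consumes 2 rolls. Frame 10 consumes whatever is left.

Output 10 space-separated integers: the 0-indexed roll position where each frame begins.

Answer: 0 2 4 6 8 10 11 12 14 16

Derivation:
Frame 1 starts at roll index 0: rolls=1,3 (sum=4), consumes 2 rolls
Frame 2 starts at roll index 2: rolls=3,7 (sum=10), consumes 2 rolls
Frame 3 starts at roll index 4: rolls=5,5 (sum=10), consumes 2 rolls
Frame 4 starts at roll index 6: rolls=5,5 (sum=10), consumes 2 rolls
Frame 5 starts at roll index 8: rolls=0,8 (sum=8), consumes 2 rolls
Frame 6 starts at roll index 10: roll=10 (strike), consumes 1 roll
Frame 7 starts at roll index 11: roll=10 (strike), consumes 1 roll
Frame 8 starts at roll index 12: rolls=3,6 (sum=9), consumes 2 rolls
Frame 9 starts at roll index 14: rolls=6,0 (sum=6), consumes 2 rolls
Frame 10 starts at roll index 16: 2 remaining rolls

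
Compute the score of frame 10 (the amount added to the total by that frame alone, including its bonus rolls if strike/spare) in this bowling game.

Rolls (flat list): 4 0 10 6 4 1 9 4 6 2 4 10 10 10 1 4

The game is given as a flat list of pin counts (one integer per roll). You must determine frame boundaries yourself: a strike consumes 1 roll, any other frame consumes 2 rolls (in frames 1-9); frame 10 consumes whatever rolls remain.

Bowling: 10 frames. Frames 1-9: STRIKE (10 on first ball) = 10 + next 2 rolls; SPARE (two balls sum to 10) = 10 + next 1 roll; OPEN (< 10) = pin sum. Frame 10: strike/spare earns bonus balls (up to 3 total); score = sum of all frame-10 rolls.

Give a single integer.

Frame 1: OPEN (4+0=4). Cumulative: 4
Frame 2: STRIKE. 10 + next two rolls (6+4) = 20. Cumulative: 24
Frame 3: SPARE (6+4=10). 10 + next roll (1) = 11. Cumulative: 35
Frame 4: SPARE (1+9=10). 10 + next roll (4) = 14. Cumulative: 49
Frame 5: SPARE (4+6=10). 10 + next roll (2) = 12. Cumulative: 61
Frame 6: OPEN (2+4=6). Cumulative: 67
Frame 7: STRIKE. 10 + next two rolls (10+10) = 30. Cumulative: 97
Frame 8: STRIKE. 10 + next two rolls (10+1) = 21. Cumulative: 118
Frame 9: STRIKE. 10 + next two rolls (1+4) = 15. Cumulative: 133
Frame 10: OPEN. Sum of all frame-10 rolls (1+4) = 5. Cumulative: 138

Answer: 5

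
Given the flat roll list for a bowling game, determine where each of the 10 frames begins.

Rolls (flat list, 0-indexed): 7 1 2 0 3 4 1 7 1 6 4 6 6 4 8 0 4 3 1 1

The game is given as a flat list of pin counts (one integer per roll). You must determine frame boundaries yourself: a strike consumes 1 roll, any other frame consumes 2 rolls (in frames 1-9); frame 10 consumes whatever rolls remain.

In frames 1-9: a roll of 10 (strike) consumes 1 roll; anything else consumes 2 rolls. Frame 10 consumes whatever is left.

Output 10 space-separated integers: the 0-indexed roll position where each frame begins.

Frame 1 starts at roll index 0: rolls=7,1 (sum=8), consumes 2 rolls
Frame 2 starts at roll index 2: rolls=2,0 (sum=2), consumes 2 rolls
Frame 3 starts at roll index 4: rolls=3,4 (sum=7), consumes 2 rolls
Frame 4 starts at roll index 6: rolls=1,7 (sum=8), consumes 2 rolls
Frame 5 starts at roll index 8: rolls=1,6 (sum=7), consumes 2 rolls
Frame 6 starts at roll index 10: rolls=4,6 (sum=10), consumes 2 rolls
Frame 7 starts at roll index 12: rolls=6,4 (sum=10), consumes 2 rolls
Frame 8 starts at roll index 14: rolls=8,0 (sum=8), consumes 2 rolls
Frame 9 starts at roll index 16: rolls=4,3 (sum=7), consumes 2 rolls
Frame 10 starts at roll index 18: 2 remaining rolls

Answer: 0 2 4 6 8 10 12 14 16 18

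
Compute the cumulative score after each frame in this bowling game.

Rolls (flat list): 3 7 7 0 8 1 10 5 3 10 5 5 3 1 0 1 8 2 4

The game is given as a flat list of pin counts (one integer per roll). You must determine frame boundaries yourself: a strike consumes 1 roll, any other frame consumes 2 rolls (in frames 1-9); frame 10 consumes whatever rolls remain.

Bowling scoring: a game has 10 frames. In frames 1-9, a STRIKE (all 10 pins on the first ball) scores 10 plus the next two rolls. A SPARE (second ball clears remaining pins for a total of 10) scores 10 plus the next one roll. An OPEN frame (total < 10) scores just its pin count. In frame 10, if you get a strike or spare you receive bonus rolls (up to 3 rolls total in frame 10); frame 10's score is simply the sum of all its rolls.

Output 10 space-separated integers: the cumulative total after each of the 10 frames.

Frame 1: SPARE (3+7=10). 10 + next roll (7) = 17. Cumulative: 17
Frame 2: OPEN (7+0=7). Cumulative: 24
Frame 3: OPEN (8+1=9). Cumulative: 33
Frame 4: STRIKE. 10 + next two rolls (5+3) = 18. Cumulative: 51
Frame 5: OPEN (5+3=8). Cumulative: 59
Frame 6: STRIKE. 10 + next two rolls (5+5) = 20. Cumulative: 79
Frame 7: SPARE (5+5=10). 10 + next roll (3) = 13. Cumulative: 92
Frame 8: OPEN (3+1=4). Cumulative: 96
Frame 9: OPEN (0+1=1). Cumulative: 97
Frame 10: SPARE. Sum of all frame-10 rolls (8+2+4) = 14. Cumulative: 111

Answer: 17 24 33 51 59 79 92 96 97 111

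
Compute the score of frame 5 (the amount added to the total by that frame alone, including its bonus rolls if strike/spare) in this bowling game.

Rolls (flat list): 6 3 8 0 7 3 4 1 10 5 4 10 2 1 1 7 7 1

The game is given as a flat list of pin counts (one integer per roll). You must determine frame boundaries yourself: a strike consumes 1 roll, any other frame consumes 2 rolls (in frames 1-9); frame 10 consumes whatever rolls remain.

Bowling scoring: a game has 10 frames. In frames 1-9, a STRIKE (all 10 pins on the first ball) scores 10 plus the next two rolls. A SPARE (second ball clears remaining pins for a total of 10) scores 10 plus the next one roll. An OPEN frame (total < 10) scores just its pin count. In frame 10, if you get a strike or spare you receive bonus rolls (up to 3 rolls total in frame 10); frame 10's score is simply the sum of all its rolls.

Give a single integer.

Answer: 19

Derivation:
Frame 1: OPEN (6+3=9). Cumulative: 9
Frame 2: OPEN (8+0=8). Cumulative: 17
Frame 3: SPARE (7+3=10). 10 + next roll (4) = 14. Cumulative: 31
Frame 4: OPEN (4+1=5). Cumulative: 36
Frame 5: STRIKE. 10 + next two rolls (5+4) = 19. Cumulative: 55
Frame 6: OPEN (5+4=9). Cumulative: 64
Frame 7: STRIKE. 10 + next two rolls (2+1) = 13. Cumulative: 77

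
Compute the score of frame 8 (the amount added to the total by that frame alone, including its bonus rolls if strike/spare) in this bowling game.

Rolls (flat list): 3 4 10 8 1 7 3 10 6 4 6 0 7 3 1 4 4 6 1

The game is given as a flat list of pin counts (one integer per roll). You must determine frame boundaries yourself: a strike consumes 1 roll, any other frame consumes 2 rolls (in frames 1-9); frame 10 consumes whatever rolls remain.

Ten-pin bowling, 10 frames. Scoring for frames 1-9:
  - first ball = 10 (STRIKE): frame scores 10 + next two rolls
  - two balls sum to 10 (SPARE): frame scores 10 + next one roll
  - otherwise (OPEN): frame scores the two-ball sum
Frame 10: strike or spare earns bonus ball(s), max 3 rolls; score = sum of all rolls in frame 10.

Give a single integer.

Answer: 11

Derivation:
Frame 1: OPEN (3+4=7). Cumulative: 7
Frame 2: STRIKE. 10 + next two rolls (8+1) = 19. Cumulative: 26
Frame 3: OPEN (8+1=9). Cumulative: 35
Frame 4: SPARE (7+3=10). 10 + next roll (10) = 20. Cumulative: 55
Frame 5: STRIKE. 10 + next two rolls (6+4) = 20. Cumulative: 75
Frame 6: SPARE (6+4=10). 10 + next roll (6) = 16. Cumulative: 91
Frame 7: OPEN (6+0=6). Cumulative: 97
Frame 8: SPARE (7+3=10). 10 + next roll (1) = 11. Cumulative: 108
Frame 9: OPEN (1+4=5). Cumulative: 113
Frame 10: SPARE. Sum of all frame-10 rolls (4+6+1) = 11. Cumulative: 124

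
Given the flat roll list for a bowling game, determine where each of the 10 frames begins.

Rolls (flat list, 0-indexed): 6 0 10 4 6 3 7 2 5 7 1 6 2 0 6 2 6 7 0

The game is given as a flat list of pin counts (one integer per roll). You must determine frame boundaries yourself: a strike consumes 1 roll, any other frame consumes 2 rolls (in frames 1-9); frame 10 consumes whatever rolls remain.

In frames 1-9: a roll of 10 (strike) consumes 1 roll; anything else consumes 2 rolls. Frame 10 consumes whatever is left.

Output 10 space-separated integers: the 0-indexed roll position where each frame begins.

Answer: 0 2 3 5 7 9 11 13 15 17

Derivation:
Frame 1 starts at roll index 0: rolls=6,0 (sum=6), consumes 2 rolls
Frame 2 starts at roll index 2: roll=10 (strike), consumes 1 roll
Frame 3 starts at roll index 3: rolls=4,6 (sum=10), consumes 2 rolls
Frame 4 starts at roll index 5: rolls=3,7 (sum=10), consumes 2 rolls
Frame 5 starts at roll index 7: rolls=2,5 (sum=7), consumes 2 rolls
Frame 6 starts at roll index 9: rolls=7,1 (sum=8), consumes 2 rolls
Frame 7 starts at roll index 11: rolls=6,2 (sum=8), consumes 2 rolls
Frame 8 starts at roll index 13: rolls=0,6 (sum=6), consumes 2 rolls
Frame 9 starts at roll index 15: rolls=2,6 (sum=8), consumes 2 rolls
Frame 10 starts at roll index 17: 2 remaining rolls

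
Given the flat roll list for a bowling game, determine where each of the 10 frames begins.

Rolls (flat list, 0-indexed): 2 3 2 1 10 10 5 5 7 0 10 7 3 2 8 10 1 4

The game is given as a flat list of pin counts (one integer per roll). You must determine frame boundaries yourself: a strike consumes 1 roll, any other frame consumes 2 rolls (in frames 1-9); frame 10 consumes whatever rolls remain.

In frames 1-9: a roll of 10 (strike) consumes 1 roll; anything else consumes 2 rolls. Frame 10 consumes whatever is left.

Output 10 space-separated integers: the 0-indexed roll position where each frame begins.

Answer: 0 2 4 5 6 8 10 11 13 15

Derivation:
Frame 1 starts at roll index 0: rolls=2,3 (sum=5), consumes 2 rolls
Frame 2 starts at roll index 2: rolls=2,1 (sum=3), consumes 2 rolls
Frame 3 starts at roll index 4: roll=10 (strike), consumes 1 roll
Frame 4 starts at roll index 5: roll=10 (strike), consumes 1 roll
Frame 5 starts at roll index 6: rolls=5,5 (sum=10), consumes 2 rolls
Frame 6 starts at roll index 8: rolls=7,0 (sum=7), consumes 2 rolls
Frame 7 starts at roll index 10: roll=10 (strike), consumes 1 roll
Frame 8 starts at roll index 11: rolls=7,3 (sum=10), consumes 2 rolls
Frame 9 starts at roll index 13: rolls=2,8 (sum=10), consumes 2 rolls
Frame 10 starts at roll index 15: 3 remaining rolls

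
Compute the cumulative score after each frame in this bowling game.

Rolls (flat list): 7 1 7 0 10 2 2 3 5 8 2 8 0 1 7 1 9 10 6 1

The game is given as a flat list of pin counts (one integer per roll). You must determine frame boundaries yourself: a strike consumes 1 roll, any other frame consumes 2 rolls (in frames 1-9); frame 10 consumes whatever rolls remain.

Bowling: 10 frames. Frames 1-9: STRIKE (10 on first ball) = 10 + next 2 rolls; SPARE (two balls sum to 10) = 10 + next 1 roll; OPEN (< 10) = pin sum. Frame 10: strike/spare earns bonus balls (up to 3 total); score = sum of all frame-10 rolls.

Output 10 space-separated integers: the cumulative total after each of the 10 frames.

Frame 1: OPEN (7+1=8). Cumulative: 8
Frame 2: OPEN (7+0=7). Cumulative: 15
Frame 3: STRIKE. 10 + next two rolls (2+2) = 14. Cumulative: 29
Frame 4: OPEN (2+2=4). Cumulative: 33
Frame 5: OPEN (3+5=8). Cumulative: 41
Frame 6: SPARE (8+2=10). 10 + next roll (8) = 18. Cumulative: 59
Frame 7: OPEN (8+0=8). Cumulative: 67
Frame 8: OPEN (1+7=8). Cumulative: 75
Frame 9: SPARE (1+9=10). 10 + next roll (10) = 20. Cumulative: 95
Frame 10: STRIKE. Sum of all frame-10 rolls (10+6+1) = 17. Cumulative: 112

Answer: 8 15 29 33 41 59 67 75 95 112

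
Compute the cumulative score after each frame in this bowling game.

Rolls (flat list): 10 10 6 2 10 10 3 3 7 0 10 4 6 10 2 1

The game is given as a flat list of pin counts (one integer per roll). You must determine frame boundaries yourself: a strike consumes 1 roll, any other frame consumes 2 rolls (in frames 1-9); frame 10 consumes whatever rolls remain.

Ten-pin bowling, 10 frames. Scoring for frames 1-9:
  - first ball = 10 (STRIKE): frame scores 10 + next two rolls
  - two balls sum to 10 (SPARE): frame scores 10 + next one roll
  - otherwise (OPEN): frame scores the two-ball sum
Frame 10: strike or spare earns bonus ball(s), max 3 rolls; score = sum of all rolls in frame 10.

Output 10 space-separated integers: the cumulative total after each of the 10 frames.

Frame 1: STRIKE. 10 + next two rolls (10+6) = 26. Cumulative: 26
Frame 2: STRIKE. 10 + next two rolls (6+2) = 18. Cumulative: 44
Frame 3: OPEN (6+2=8). Cumulative: 52
Frame 4: STRIKE. 10 + next two rolls (10+3) = 23. Cumulative: 75
Frame 5: STRIKE. 10 + next two rolls (3+3) = 16. Cumulative: 91
Frame 6: OPEN (3+3=6). Cumulative: 97
Frame 7: OPEN (7+0=7). Cumulative: 104
Frame 8: STRIKE. 10 + next two rolls (4+6) = 20. Cumulative: 124
Frame 9: SPARE (4+6=10). 10 + next roll (10) = 20. Cumulative: 144
Frame 10: STRIKE. Sum of all frame-10 rolls (10+2+1) = 13. Cumulative: 157

Answer: 26 44 52 75 91 97 104 124 144 157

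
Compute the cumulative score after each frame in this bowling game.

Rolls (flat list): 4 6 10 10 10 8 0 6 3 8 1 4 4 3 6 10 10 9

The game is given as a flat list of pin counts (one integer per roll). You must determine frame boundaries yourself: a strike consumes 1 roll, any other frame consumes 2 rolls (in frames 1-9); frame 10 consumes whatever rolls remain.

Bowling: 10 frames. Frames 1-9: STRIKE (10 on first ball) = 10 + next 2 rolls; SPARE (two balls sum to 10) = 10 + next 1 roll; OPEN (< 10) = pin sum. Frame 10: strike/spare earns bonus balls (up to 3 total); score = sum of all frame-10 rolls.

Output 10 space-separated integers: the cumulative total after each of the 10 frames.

Frame 1: SPARE (4+6=10). 10 + next roll (10) = 20. Cumulative: 20
Frame 2: STRIKE. 10 + next two rolls (10+10) = 30. Cumulative: 50
Frame 3: STRIKE. 10 + next two rolls (10+8) = 28. Cumulative: 78
Frame 4: STRIKE. 10 + next two rolls (8+0) = 18. Cumulative: 96
Frame 5: OPEN (8+0=8). Cumulative: 104
Frame 6: OPEN (6+3=9). Cumulative: 113
Frame 7: OPEN (8+1=9). Cumulative: 122
Frame 8: OPEN (4+4=8). Cumulative: 130
Frame 9: OPEN (3+6=9). Cumulative: 139
Frame 10: STRIKE. Sum of all frame-10 rolls (10+10+9) = 29. Cumulative: 168

Answer: 20 50 78 96 104 113 122 130 139 168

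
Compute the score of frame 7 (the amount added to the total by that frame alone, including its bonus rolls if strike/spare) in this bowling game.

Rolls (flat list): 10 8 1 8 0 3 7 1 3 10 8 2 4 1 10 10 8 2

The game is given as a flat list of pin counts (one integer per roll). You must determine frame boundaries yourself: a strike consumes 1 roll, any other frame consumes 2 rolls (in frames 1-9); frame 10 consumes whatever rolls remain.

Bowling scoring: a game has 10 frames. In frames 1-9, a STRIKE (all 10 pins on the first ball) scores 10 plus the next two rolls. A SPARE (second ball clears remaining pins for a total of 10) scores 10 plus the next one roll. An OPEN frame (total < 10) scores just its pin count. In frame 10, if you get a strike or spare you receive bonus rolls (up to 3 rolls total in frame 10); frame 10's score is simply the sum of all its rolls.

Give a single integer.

Frame 1: STRIKE. 10 + next two rolls (8+1) = 19. Cumulative: 19
Frame 2: OPEN (8+1=9). Cumulative: 28
Frame 3: OPEN (8+0=8). Cumulative: 36
Frame 4: SPARE (3+7=10). 10 + next roll (1) = 11. Cumulative: 47
Frame 5: OPEN (1+3=4). Cumulative: 51
Frame 6: STRIKE. 10 + next two rolls (8+2) = 20. Cumulative: 71
Frame 7: SPARE (8+2=10). 10 + next roll (4) = 14. Cumulative: 85
Frame 8: OPEN (4+1=5). Cumulative: 90
Frame 9: STRIKE. 10 + next two rolls (10+8) = 28. Cumulative: 118

Answer: 14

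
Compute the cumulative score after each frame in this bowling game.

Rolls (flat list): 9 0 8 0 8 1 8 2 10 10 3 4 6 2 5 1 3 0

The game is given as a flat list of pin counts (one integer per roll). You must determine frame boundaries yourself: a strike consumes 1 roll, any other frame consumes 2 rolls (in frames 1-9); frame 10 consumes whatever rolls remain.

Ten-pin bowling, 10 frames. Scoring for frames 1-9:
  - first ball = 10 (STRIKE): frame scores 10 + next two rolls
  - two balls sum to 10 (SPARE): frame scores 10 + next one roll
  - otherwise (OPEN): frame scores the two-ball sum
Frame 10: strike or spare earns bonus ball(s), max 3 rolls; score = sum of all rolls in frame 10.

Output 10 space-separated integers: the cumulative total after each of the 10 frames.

Frame 1: OPEN (9+0=9). Cumulative: 9
Frame 2: OPEN (8+0=8). Cumulative: 17
Frame 3: OPEN (8+1=9). Cumulative: 26
Frame 4: SPARE (8+2=10). 10 + next roll (10) = 20. Cumulative: 46
Frame 5: STRIKE. 10 + next two rolls (10+3) = 23. Cumulative: 69
Frame 6: STRIKE. 10 + next two rolls (3+4) = 17. Cumulative: 86
Frame 7: OPEN (3+4=7). Cumulative: 93
Frame 8: OPEN (6+2=8). Cumulative: 101
Frame 9: OPEN (5+1=6). Cumulative: 107
Frame 10: OPEN. Sum of all frame-10 rolls (3+0) = 3. Cumulative: 110

Answer: 9 17 26 46 69 86 93 101 107 110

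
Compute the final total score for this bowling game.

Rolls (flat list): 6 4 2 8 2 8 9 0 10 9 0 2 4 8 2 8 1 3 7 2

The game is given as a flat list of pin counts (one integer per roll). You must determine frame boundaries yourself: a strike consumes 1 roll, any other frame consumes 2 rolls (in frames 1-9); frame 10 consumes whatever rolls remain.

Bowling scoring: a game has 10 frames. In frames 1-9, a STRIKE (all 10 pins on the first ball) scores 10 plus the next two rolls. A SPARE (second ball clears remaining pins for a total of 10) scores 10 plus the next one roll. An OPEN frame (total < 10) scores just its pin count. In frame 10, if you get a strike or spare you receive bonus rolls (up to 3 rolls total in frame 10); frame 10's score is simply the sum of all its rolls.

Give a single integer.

Frame 1: SPARE (6+4=10). 10 + next roll (2) = 12. Cumulative: 12
Frame 2: SPARE (2+8=10). 10 + next roll (2) = 12. Cumulative: 24
Frame 3: SPARE (2+8=10). 10 + next roll (9) = 19. Cumulative: 43
Frame 4: OPEN (9+0=9). Cumulative: 52
Frame 5: STRIKE. 10 + next two rolls (9+0) = 19. Cumulative: 71
Frame 6: OPEN (9+0=9). Cumulative: 80
Frame 7: OPEN (2+4=6). Cumulative: 86
Frame 8: SPARE (8+2=10). 10 + next roll (8) = 18. Cumulative: 104
Frame 9: OPEN (8+1=9). Cumulative: 113
Frame 10: SPARE. Sum of all frame-10 rolls (3+7+2) = 12. Cumulative: 125

Answer: 125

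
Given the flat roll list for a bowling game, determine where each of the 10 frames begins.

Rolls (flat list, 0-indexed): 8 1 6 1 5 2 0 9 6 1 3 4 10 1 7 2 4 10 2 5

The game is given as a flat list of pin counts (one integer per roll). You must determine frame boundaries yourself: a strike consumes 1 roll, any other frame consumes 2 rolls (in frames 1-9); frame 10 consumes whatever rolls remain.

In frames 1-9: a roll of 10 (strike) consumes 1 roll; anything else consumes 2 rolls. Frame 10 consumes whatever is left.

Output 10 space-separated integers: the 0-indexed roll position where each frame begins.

Answer: 0 2 4 6 8 10 12 13 15 17

Derivation:
Frame 1 starts at roll index 0: rolls=8,1 (sum=9), consumes 2 rolls
Frame 2 starts at roll index 2: rolls=6,1 (sum=7), consumes 2 rolls
Frame 3 starts at roll index 4: rolls=5,2 (sum=7), consumes 2 rolls
Frame 4 starts at roll index 6: rolls=0,9 (sum=9), consumes 2 rolls
Frame 5 starts at roll index 8: rolls=6,1 (sum=7), consumes 2 rolls
Frame 6 starts at roll index 10: rolls=3,4 (sum=7), consumes 2 rolls
Frame 7 starts at roll index 12: roll=10 (strike), consumes 1 roll
Frame 8 starts at roll index 13: rolls=1,7 (sum=8), consumes 2 rolls
Frame 9 starts at roll index 15: rolls=2,4 (sum=6), consumes 2 rolls
Frame 10 starts at roll index 17: 3 remaining rolls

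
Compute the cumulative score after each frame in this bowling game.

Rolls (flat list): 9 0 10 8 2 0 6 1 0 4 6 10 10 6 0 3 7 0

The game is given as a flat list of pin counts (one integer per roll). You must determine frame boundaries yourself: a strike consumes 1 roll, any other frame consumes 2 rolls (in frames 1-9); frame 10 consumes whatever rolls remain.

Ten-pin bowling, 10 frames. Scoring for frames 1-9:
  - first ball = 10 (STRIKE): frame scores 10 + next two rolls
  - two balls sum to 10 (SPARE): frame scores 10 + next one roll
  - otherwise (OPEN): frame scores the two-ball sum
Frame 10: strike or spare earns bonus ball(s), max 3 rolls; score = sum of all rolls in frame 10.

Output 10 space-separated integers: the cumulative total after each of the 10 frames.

Frame 1: OPEN (9+0=9). Cumulative: 9
Frame 2: STRIKE. 10 + next two rolls (8+2) = 20. Cumulative: 29
Frame 3: SPARE (8+2=10). 10 + next roll (0) = 10. Cumulative: 39
Frame 4: OPEN (0+6=6). Cumulative: 45
Frame 5: OPEN (1+0=1). Cumulative: 46
Frame 6: SPARE (4+6=10). 10 + next roll (10) = 20. Cumulative: 66
Frame 7: STRIKE. 10 + next two rolls (10+6) = 26. Cumulative: 92
Frame 8: STRIKE. 10 + next two rolls (6+0) = 16. Cumulative: 108
Frame 9: OPEN (6+0=6). Cumulative: 114
Frame 10: SPARE. Sum of all frame-10 rolls (3+7+0) = 10. Cumulative: 124

Answer: 9 29 39 45 46 66 92 108 114 124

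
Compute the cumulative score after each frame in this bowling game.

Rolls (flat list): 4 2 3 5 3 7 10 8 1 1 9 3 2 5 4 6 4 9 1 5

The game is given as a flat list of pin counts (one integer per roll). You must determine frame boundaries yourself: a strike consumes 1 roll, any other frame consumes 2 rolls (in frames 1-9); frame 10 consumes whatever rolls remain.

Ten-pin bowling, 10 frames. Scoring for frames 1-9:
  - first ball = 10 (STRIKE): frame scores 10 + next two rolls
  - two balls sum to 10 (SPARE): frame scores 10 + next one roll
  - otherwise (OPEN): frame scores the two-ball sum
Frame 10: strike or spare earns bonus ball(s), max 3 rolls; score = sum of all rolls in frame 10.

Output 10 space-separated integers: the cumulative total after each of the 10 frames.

Frame 1: OPEN (4+2=6). Cumulative: 6
Frame 2: OPEN (3+5=8). Cumulative: 14
Frame 3: SPARE (3+7=10). 10 + next roll (10) = 20. Cumulative: 34
Frame 4: STRIKE. 10 + next two rolls (8+1) = 19. Cumulative: 53
Frame 5: OPEN (8+1=9). Cumulative: 62
Frame 6: SPARE (1+9=10). 10 + next roll (3) = 13. Cumulative: 75
Frame 7: OPEN (3+2=5). Cumulative: 80
Frame 8: OPEN (5+4=9). Cumulative: 89
Frame 9: SPARE (6+4=10). 10 + next roll (9) = 19. Cumulative: 108
Frame 10: SPARE. Sum of all frame-10 rolls (9+1+5) = 15. Cumulative: 123

Answer: 6 14 34 53 62 75 80 89 108 123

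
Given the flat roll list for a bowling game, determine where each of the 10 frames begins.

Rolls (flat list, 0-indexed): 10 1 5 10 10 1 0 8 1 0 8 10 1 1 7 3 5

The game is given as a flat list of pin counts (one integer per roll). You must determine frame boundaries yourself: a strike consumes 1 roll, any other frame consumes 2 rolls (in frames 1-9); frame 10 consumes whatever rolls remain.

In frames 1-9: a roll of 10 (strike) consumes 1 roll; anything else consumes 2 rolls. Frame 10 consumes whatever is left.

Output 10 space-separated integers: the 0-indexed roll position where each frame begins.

Answer: 0 1 3 4 5 7 9 11 12 14

Derivation:
Frame 1 starts at roll index 0: roll=10 (strike), consumes 1 roll
Frame 2 starts at roll index 1: rolls=1,5 (sum=6), consumes 2 rolls
Frame 3 starts at roll index 3: roll=10 (strike), consumes 1 roll
Frame 4 starts at roll index 4: roll=10 (strike), consumes 1 roll
Frame 5 starts at roll index 5: rolls=1,0 (sum=1), consumes 2 rolls
Frame 6 starts at roll index 7: rolls=8,1 (sum=9), consumes 2 rolls
Frame 7 starts at roll index 9: rolls=0,8 (sum=8), consumes 2 rolls
Frame 8 starts at roll index 11: roll=10 (strike), consumes 1 roll
Frame 9 starts at roll index 12: rolls=1,1 (sum=2), consumes 2 rolls
Frame 10 starts at roll index 14: 3 remaining rolls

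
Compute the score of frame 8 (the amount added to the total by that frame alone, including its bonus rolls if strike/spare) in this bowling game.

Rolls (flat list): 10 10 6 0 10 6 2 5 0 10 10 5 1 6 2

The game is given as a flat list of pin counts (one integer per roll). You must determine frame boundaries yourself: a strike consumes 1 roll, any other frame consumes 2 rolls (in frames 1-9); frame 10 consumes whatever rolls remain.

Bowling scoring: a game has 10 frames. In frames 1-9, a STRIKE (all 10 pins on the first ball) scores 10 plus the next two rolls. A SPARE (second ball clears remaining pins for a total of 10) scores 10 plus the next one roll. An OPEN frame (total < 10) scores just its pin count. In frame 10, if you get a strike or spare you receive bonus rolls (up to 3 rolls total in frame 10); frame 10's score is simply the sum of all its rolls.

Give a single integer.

Frame 1: STRIKE. 10 + next two rolls (10+6) = 26. Cumulative: 26
Frame 2: STRIKE. 10 + next two rolls (6+0) = 16. Cumulative: 42
Frame 3: OPEN (6+0=6). Cumulative: 48
Frame 4: STRIKE. 10 + next two rolls (6+2) = 18. Cumulative: 66
Frame 5: OPEN (6+2=8). Cumulative: 74
Frame 6: OPEN (5+0=5). Cumulative: 79
Frame 7: STRIKE. 10 + next two rolls (10+5) = 25. Cumulative: 104
Frame 8: STRIKE. 10 + next two rolls (5+1) = 16. Cumulative: 120
Frame 9: OPEN (5+1=6). Cumulative: 126
Frame 10: OPEN. Sum of all frame-10 rolls (6+2) = 8. Cumulative: 134

Answer: 16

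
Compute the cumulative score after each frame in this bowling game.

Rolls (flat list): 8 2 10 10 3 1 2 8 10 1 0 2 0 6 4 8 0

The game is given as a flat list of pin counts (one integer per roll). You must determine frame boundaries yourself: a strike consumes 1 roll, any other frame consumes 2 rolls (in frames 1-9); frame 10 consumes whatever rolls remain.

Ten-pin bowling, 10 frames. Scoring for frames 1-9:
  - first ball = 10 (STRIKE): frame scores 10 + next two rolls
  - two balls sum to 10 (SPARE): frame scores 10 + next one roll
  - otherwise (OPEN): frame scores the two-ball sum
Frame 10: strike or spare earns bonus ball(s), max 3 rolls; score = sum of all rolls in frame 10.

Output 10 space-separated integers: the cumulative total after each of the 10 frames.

Frame 1: SPARE (8+2=10). 10 + next roll (10) = 20. Cumulative: 20
Frame 2: STRIKE. 10 + next two rolls (10+3) = 23. Cumulative: 43
Frame 3: STRIKE. 10 + next two rolls (3+1) = 14. Cumulative: 57
Frame 4: OPEN (3+1=4). Cumulative: 61
Frame 5: SPARE (2+8=10). 10 + next roll (10) = 20. Cumulative: 81
Frame 6: STRIKE. 10 + next two rolls (1+0) = 11. Cumulative: 92
Frame 7: OPEN (1+0=1). Cumulative: 93
Frame 8: OPEN (2+0=2). Cumulative: 95
Frame 9: SPARE (6+4=10). 10 + next roll (8) = 18. Cumulative: 113
Frame 10: OPEN. Sum of all frame-10 rolls (8+0) = 8. Cumulative: 121

Answer: 20 43 57 61 81 92 93 95 113 121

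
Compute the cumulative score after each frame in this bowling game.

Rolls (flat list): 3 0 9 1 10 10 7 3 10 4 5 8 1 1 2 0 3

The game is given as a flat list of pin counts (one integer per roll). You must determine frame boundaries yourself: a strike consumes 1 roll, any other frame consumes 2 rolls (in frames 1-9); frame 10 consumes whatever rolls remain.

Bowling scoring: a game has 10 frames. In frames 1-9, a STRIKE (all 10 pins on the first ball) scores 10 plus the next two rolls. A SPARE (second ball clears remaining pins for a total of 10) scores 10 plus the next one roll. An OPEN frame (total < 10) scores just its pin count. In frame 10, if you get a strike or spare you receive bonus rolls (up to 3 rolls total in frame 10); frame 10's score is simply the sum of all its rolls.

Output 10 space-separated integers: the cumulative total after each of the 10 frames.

Answer: 3 23 50 70 90 109 118 127 130 133

Derivation:
Frame 1: OPEN (3+0=3). Cumulative: 3
Frame 2: SPARE (9+1=10). 10 + next roll (10) = 20. Cumulative: 23
Frame 3: STRIKE. 10 + next two rolls (10+7) = 27. Cumulative: 50
Frame 4: STRIKE. 10 + next two rolls (7+3) = 20. Cumulative: 70
Frame 5: SPARE (7+3=10). 10 + next roll (10) = 20. Cumulative: 90
Frame 6: STRIKE. 10 + next two rolls (4+5) = 19. Cumulative: 109
Frame 7: OPEN (4+5=9). Cumulative: 118
Frame 8: OPEN (8+1=9). Cumulative: 127
Frame 9: OPEN (1+2=3). Cumulative: 130
Frame 10: OPEN. Sum of all frame-10 rolls (0+3) = 3. Cumulative: 133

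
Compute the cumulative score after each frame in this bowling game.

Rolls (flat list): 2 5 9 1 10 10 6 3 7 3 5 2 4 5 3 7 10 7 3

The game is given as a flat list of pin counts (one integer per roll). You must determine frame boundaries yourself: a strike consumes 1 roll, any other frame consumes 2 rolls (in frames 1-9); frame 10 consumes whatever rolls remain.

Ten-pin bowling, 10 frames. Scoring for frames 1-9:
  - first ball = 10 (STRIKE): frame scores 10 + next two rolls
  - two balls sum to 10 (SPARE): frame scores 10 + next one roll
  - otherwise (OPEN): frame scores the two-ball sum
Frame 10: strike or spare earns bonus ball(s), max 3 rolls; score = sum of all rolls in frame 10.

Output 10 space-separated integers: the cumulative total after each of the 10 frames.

Answer: 7 27 53 72 81 96 103 112 132 152

Derivation:
Frame 1: OPEN (2+5=7). Cumulative: 7
Frame 2: SPARE (9+1=10). 10 + next roll (10) = 20. Cumulative: 27
Frame 3: STRIKE. 10 + next two rolls (10+6) = 26. Cumulative: 53
Frame 4: STRIKE. 10 + next two rolls (6+3) = 19. Cumulative: 72
Frame 5: OPEN (6+3=9). Cumulative: 81
Frame 6: SPARE (7+3=10). 10 + next roll (5) = 15. Cumulative: 96
Frame 7: OPEN (5+2=7). Cumulative: 103
Frame 8: OPEN (4+5=9). Cumulative: 112
Frame 9: SPARE (3+7=10). 10 + next roll (10) = 20. Cumulative: 132
Frame 10: STRIKE. Sum of all frame-10 rolls (10+7+3) = 20. Cumulative: 152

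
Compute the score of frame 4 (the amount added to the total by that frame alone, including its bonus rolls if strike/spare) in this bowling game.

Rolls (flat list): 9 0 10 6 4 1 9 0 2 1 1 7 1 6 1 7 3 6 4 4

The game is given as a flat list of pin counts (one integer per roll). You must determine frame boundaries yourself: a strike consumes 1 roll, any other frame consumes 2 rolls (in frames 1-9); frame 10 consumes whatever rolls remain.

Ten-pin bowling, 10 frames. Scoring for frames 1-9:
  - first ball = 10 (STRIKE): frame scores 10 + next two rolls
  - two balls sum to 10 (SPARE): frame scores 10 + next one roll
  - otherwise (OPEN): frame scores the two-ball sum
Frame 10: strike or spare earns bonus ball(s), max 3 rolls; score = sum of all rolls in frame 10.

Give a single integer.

Answer: 10

Derivation:
Frame 1: OPEN (9+0=9). Cumulative: 9
Frame 2: STRIKE. 10 + next two rolls (6+4) = 20. Cumulative: 29
Frame 3: SPARE (6+4=10). 10 + next roll (1) = 11. Cumulative: 40
Frame 4: SPARE (1+9=10). 10 + next roll (0) = 10. Cumulative: 50
Frame 5: OPEN (0+2=2). Cumulative: 52
Frame 6: OPEN (1+1=2). Cumulative: 54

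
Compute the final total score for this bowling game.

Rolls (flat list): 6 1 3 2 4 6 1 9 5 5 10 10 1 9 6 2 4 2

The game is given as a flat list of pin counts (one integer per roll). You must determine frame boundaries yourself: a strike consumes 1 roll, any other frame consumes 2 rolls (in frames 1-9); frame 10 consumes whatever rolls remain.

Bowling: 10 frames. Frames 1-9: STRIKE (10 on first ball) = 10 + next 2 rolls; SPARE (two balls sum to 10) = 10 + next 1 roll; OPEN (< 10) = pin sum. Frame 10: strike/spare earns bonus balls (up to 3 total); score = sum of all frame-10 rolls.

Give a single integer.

Answer: 129

Derivation:
Frame 1: OPEN (6+1=7). Cumulative: 7
Frame 2: OPEN (3+2=5). Cumulative: 12
Frame 3: SPARE (4+6=10). 10 + next roll (1) = 11. Cumulative: 23
Frame 4: SPARE (1+9=10). 10 + next roll (5) = 15. Cumulative: 38
Frame 5: SPARE (5+5=10). 10 + next roll (10) = 20. Cumulative: 58
Frame 6: STRIKE. 10 + next two rolls (10+1) = 21. Cumulative: 79
Frame 7: STRIKE. 10 + next two rolls (1+9) = 20. Cumulative: 99
Frame 8: SPARE (1+9=10). 10 + next roll (6) = 16. Cumulative: 115
Frame 9: OPEN (6+2=8). Cumulative: 123
Frame 10: OPEN. Sum of all frame-10 rolls (4+2) = 6. Cumulative: 129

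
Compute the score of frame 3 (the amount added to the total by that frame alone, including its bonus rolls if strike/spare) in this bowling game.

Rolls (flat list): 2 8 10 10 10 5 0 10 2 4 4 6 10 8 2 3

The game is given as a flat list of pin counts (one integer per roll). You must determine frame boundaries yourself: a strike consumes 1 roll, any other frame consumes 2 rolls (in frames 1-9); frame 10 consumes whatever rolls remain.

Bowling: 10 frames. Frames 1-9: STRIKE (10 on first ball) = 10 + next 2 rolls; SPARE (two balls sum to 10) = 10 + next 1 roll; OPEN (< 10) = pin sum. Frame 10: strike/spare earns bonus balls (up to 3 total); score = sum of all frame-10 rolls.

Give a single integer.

Frame 1: SPARE (2+8=10). 10 + next roll (10) = 20. Cumulative: 20
Frame 2: STRIKE. 10 + next two rolls (10+10) = 30. Cumulative: 50
Frame 3: STRIKE. 10 + next two rolls (10+5) = 25. Cumulative: 75
Frame 4: STRIKE. 10 + next two rolls (5+0) = 15. Cumulative: 90
Frame 5: OPEN (5+0=5). Cumulative: 95

Answer: 25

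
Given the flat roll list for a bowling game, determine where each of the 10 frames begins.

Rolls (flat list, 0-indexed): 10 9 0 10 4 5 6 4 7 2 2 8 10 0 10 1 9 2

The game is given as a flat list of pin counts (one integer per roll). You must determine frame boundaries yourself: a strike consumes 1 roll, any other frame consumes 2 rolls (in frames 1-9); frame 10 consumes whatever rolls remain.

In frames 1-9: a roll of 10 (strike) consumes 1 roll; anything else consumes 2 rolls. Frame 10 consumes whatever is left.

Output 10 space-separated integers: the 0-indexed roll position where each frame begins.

Answer: 0 1 3 4 6 8 10 12 13 15

Derivation:
Frame 1 starts at roll index 0: roll=10 (strike), consumes 1 roll
Frame 2 starts at roll index 1: rolls=9,0 (sum=9), consumes 2 rolls
Frame 3 starts at roll index 3: roll=10 (strike), consumes 1 roll
Frame 4 starts at roll index 4: rolls=4,5 (sum=9), consumes 2 rolls
Frame 5 starts at roll index 6: rolls=6,4 (sum=10), consumes 2 rolls
Frame 6 starts at roll index 8: rolls=7,2 (sum=9), consumes 2 rolls
Frame 7 starts at roll index 10: rolls=2,8 (sum=10), consumes 2 rolls
Frame 8 starts at roll index 12: roll=10 (strike), consumes 1 roll
Frame 9 starts at roll index 13: rolls=0,10 (sum=10), consumes 2 rolls
Frame 10 starts at roll index 15: 3 remaining rolls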